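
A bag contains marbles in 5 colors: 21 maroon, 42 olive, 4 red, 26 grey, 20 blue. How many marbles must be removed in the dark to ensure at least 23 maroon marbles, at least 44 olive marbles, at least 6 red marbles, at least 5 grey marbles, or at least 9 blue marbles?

The worst case stops just short of every target: all 21 maroon, all 42 olive, all 4 red, 4 grey, 8 blue — 21 + 42 + 4 + 4 + 8 = 79 marbles.
One more marble must push some color to its target, so 79 + 1 = 80.

80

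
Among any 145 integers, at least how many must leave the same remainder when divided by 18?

If each of the 18 residue classes modulo 18 held at most 8, the total would be at most 18 × 8 = 144 < 145, a contradiction.
So at least one holds ⌈145/18⌉ = 9.

9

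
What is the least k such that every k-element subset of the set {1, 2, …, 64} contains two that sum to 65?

33

Partition {1, …, 64} into 32 pairs: {1,64}, {2,63}, …, {32,33}.
Choosing 32 integers — say the integers 1 through 32 — takes one from each pair and avoids the property.
Choosing 33 forces two into the same pair by pigeonhole, and those sum to 65. So 33.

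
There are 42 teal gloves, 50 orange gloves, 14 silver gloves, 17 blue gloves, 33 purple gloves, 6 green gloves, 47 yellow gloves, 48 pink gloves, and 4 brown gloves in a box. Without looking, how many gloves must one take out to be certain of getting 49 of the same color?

260

In the worst case we take at most 48 of each color, but all 42 teal, all 14 silver, all 17 blue, all 33 purple, all 6 green, all 47 yellow, and all 4 brown (fewer than 48), giving 42 + 48 + 14 + 17 + 33 + 6 + 47 + 48 + 4 = 259.
One more glove then forces some color to 49, so 259 + 1 = 260.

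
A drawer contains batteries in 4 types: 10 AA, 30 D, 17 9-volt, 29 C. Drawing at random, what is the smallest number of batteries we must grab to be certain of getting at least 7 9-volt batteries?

76

To avoid 9-volt batteries as long as possible, exhaust the other 3 types first.
The worst case draws every non-9-volt battery first: 10 + 30 + 29 = 69.
The next 7 draws are then forced to be 9-volt, giving 69 + 7 = 76.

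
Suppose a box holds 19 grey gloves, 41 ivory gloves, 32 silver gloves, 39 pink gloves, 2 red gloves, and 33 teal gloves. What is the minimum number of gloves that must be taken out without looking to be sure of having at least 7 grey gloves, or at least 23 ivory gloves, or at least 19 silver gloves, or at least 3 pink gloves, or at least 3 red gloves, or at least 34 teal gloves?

84

Each of the 6 colors has its own threshold; avoid all of them simultaneously.
The worst case stops just short of every target: 6 grey, 22 ivory, 18 silver, 2 pink, 2 red, 33 teal — 6 + 22 + 18 + 2 + 2 + 33 = 83 gloves.
One more glove must push some color to its target, so 83 + 1 = 84.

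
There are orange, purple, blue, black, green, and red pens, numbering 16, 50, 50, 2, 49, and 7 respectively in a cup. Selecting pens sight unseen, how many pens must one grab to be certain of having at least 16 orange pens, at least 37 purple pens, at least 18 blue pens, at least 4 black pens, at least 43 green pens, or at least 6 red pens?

118

The worst case stops just short of every target: 15 orange, 36 purple, 17 blue, all 2 black, 42 green, 5 red — 15 + 36 + 17 + 2 + 42 + 5 = 117 pens.
One more pen must push some ink color to its target, so 117 + 1 = 118.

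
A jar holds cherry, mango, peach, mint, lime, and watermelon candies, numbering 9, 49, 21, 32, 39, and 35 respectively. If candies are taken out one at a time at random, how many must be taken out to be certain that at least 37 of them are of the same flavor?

Treat the 6 flavors as pigeonholes.
In the worst case we take at most 36 of each flavor, but all 9 cherry, all 21 peach, all 32 mint, and all 35 watermelon (fewer than 36), giving 9 + 36 + 21 + 32 + 36 + 35 = 169.
One more candy then forces some flavor to 37, so 169 + 1 = 170.

170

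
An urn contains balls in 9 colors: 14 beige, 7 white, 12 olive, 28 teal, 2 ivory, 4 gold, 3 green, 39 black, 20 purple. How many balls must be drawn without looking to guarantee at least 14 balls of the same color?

81

In the worst case we take at most 13 of each color, but all 7 white, all 12 olive, all 2 ivory, all 4 gold, and all 3 green (fewer than 13), giving 13 + 7 + 12 + 13 + 2 + 4 + 3 + 13 + 13 = 80.
One more ball then forces some color to 14, so 80 + 1 = 81.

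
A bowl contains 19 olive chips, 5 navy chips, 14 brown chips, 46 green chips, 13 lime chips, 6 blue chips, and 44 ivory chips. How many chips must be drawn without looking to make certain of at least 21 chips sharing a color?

98

In the worst case we take at most 20 of each color, but all 19 olive, all 5 navy, all 14 brown, all 13 lime, and all 6 blue (fewer than 20), giving 19 + 5 + 14 + 20 + 13 + 6 + 20 = 97.
One more chip then forces some color to 21, so 97 + 1 = 98.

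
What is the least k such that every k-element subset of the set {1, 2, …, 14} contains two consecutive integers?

8

Partition {1, …, 14} into 7 pairs: {1,2}, {3,4}, …, {13,14}.
Choosing 7 integers — say the 7 even numbers 2, 4, …, 14 — takes one from each pair and avoids the property.
Choosing 8 forces two into the same pair by pigeonhole, and those are consecutive. So 8.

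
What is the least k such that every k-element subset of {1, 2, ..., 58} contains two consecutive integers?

30

Partition {1, …, 58} into 29 pairs: {1,2}, {3,4}, …, {57,58}.
Choosing 29 integers — say the 29 even numbers 2, 4, …, 58 — takes one from each pair and avoids the property.
Choosing 30 forces two into the same pair by pigeonhole, and those are consecutive. So 30.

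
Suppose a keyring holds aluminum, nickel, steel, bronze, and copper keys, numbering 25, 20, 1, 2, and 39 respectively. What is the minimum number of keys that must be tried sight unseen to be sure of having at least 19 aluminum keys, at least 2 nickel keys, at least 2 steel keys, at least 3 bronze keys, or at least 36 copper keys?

The worst case stops just short of every target: 18 aluminum, 1 nickel, 1 steel, 2 bronze, 35 copper — 18 + 1 + 1 + 2 + 35 = 57 keys.
One more key must push some type to its target, so 57 + 1 = 58.

58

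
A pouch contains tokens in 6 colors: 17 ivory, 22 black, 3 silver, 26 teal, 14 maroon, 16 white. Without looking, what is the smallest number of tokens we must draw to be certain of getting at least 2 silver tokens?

97

The worst case draws every non-silver token first: 17 + 22 + 26 + 14 + 16 = 95.
The next 2 draws are then forced to be silver, giving 95 + 2 = 97.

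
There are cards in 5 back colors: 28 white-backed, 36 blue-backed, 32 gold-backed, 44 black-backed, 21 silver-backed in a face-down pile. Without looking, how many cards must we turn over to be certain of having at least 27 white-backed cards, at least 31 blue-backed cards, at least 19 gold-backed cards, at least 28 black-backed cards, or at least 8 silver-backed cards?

Each of the 5 back colors has its own threshold; avoid all of them simultaneously.
The worst case stops just short of every target: 26 white-backed, 30 blue-backed, 18 gold-backed, 27 black-backed, 7 silver-backed — 26 + 30 + 18 + 27 + 7 = 108 cards.
One more card must push some back color to its target, so 108 + 1 = 109.

109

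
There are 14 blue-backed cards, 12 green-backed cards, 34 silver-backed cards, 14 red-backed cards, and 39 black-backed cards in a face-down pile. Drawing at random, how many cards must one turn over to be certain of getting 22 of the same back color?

83

In the worst case we take at most 21 of each back color, but all 14 blue-backed, all 12 green-backed, and all 14 red-backed (fewer than 21), giving 14 + 12 + 21 + 14 + 21 = 82.
One more card then forces some back color to 22, so 82 + 1 = 83.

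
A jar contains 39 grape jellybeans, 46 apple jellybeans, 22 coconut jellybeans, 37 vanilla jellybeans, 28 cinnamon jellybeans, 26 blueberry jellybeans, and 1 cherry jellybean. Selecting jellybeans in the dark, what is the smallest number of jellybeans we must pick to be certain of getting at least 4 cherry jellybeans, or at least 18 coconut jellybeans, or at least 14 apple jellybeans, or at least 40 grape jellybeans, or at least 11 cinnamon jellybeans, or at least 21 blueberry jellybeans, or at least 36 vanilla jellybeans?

136

The worst case stops just short of every target: 39 grape, 13 apple, 17 coconut, 35 vanilla, 10 cinnamon, 20 blueberry, all 1 cherry — 39 + 13 + 17 + 35 + 10 + 20 + 1 = 135 jellybeans.
One more jellybean must push some flavor to its target, so 135 + 1 = 136.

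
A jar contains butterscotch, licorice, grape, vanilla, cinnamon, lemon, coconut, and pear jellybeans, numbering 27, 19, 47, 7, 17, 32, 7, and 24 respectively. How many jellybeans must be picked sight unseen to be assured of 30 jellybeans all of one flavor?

In the worst case we take at most 29 of each flavor, but all 27 butterscotch, all 19 licorice, all 7 vanilla, all 17 cinnamon, all 7 coconut, and all 24 pear (fewer than 29), giving 27 + 19 + 29 + 7 + 17 + 29 + 7 + 24 = 159.
One more jellybean then forces some flavor to 30, so 159 + 1 = 160.

160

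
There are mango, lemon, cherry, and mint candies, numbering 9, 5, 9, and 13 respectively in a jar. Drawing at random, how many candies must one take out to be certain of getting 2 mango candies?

29

The worst case draws every non-mango candy first: 5 + 9 + 13 = 27.
The next 2 draws are then forced to be mango, giving 27 + 2 = 29.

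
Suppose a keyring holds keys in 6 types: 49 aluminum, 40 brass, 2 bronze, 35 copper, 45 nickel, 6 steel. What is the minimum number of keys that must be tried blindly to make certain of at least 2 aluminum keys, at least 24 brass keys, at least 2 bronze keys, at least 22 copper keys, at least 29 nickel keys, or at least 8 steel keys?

Each of the 6 types has its own threshold; avoid all of them simultaneously.
The worst case stops just short of every target: 1 aluminum, 23 brass, 1 bronze, 21 copper, 28 nickel, all 6 steel — 1 + 23 + 1 + 21 + 28 + 6 = 80 keys.
One more key must push some type to its target, so 80 + 1 = 81.

81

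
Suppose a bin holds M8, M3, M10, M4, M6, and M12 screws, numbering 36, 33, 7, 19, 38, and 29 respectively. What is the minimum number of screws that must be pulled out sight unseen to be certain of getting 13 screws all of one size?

In the worst case we take at most 12 of each size, but all 7 M10 (fewer than 12), giving 12 + 12 + 7 + 12 + 12 + 12 = 67.
One more screw then forces some size to 13, so 67 + 1 = 68.

68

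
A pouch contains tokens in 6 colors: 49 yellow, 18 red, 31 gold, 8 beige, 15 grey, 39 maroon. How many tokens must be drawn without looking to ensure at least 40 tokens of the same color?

In the worst case we take at most 39 of each color, but all 18 red, all 31 gold, all 8 beige, and all 15 grey (fewer than 39), giving 39 + 18 + 31 + 8 + 15 + 39 = 150.
One more token then forces some color to 40, so 150 + 1 = 151.

151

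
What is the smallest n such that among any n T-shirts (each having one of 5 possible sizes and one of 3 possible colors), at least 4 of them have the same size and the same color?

46

There are 5 × 3 = 15 (size, color) combinations acting as pigeonholes.
With 15 × 3 = 45 T-shirts we could place exactly 3 in each, with no (size, color) pair reaching 4.
One more forces some (size, color) pair to hold 4, so 45 + 1 = 46.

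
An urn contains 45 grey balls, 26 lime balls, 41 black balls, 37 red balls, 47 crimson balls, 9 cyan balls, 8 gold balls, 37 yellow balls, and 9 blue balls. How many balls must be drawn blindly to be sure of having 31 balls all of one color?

203

In the worst case we take at most 30 of each color, but all 26 lime, all 9 cyan, all 8 gold, and all 9 blue (fewer than 30), giving 30 + 26 + 30 + 30 + 30 + 9 + 8 + 30 + 9 = 202.
One more ball then forces some color to 31, so 202 + 1 = 203.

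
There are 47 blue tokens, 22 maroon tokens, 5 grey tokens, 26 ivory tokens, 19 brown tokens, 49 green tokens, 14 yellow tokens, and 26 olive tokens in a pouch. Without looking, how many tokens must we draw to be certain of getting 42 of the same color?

Treat the 8 colors as pigeonholes.
In the worst case we take at most 41 of each color, but all 22 maroon, all 5 grey, all 26 ivory, all 19 brown, all 14 yellow, and all 26 olive (fewer than 41), giving 41 + 22 + 5 + 26 + 19 + 41 + 14 + 26 = 194.
One more token then forces some color to 42, so 194 + 1 = 195.

195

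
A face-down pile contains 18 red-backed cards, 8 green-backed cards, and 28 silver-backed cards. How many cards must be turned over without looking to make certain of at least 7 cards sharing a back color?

19

Treat the 3 back colors as pigeonholes.
The worst case takes 6 cards of each back color without reaching 7 of any: 3 × 6 = 18.
The next card must bring some back color to 7, so 18 + 1 = 19.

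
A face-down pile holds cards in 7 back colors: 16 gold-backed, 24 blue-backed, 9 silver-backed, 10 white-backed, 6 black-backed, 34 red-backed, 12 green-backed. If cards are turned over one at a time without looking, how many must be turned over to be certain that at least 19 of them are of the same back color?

In the worst case we take at most 18 of each back color, but all 16 gold-backed, all 9 silver-backed, all 10 white-backed, all 6 black-backed, and all 12 green-backed (fewer than 18), giving 16 + 18 + 9 + 10 + 6 + 18 + 12 = 89.
One more card then forces some back color to 19, so 89 + 1 = 90.

90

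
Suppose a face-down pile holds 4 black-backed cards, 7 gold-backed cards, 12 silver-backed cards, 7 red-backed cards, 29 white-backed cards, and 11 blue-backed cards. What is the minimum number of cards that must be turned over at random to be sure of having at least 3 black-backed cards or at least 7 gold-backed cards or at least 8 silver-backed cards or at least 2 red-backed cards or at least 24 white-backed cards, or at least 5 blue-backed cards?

44

The worst case stops just short of every target: 2 black-backed, 6 gold-backed, 7 silver-backed, 1 red-backed, 23 white-backed, 4 blue-backed — 2 + 6 + 7 + 1 + 23 + 4 = 43 cards.
One more card must push some back color to its target, so 43 + 1 = 44.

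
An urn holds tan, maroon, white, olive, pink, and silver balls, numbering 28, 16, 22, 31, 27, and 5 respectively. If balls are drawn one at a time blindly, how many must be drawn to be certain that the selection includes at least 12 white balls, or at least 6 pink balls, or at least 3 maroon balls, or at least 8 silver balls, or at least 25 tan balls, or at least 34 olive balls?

79

The worst case stops just short of every target: 24 tan, 2 maroon, 11 white, all 31 olive, 5 pink, all 5 silver — 24 + 2 + 11 + 31 + 5 + 5 = 78 balls.
One more ball must push some color to its target, so 78 + 1 = 79.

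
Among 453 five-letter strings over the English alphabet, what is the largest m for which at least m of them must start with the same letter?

The 453 five-letter strings over the English alphabet fall into 26 possible first letters.
If each of the 26 possible first letters held at most 17, the total would be at most 26 × 17 = 442 < 453, a contradiction.
So at least one holds ⌈453/26⌉ = 18.

18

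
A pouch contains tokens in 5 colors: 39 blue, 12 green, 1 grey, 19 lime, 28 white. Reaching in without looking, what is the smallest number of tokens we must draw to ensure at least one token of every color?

99

The hardest color to obtain is grey: we could draw every other token first — 99 − 1 = 98 tokens — without a single grey one.
The next draw must be grey, so 98 + 1 = 99.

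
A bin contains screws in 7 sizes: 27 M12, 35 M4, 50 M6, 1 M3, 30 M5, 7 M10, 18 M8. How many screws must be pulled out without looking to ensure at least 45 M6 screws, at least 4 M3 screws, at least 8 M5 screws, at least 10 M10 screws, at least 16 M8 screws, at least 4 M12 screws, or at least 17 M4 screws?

The worst case stops just short of every target: 3 M12, 16 M4, 44 M6, all 1 M3, 7 M5, all 7 M10, 15 M8 — 3 + 16 + 44 + 1 + 7 + 7 + 15 = 93 screws.
One more screw must push some size to its target, so 93 + 1 = 94.

94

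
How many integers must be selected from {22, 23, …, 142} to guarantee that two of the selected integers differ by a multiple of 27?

Group the integers by remainder mod 27; there are 27 residue classes, each nonempty in this range.
Choosing one from each class (27 integers) avoids any shared remainder.
One more choice must repeat a class, so two differ by a multiple of 27. Hence 27 + 1 = 28.

28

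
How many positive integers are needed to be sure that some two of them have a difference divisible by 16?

17

Two integers differ by a multiple of 16 exactly when they share a remainder mod 16.
There are 16 residue classes mod 16, so 16 integers can all lie in distinct classes.
One more integer must repeat a residue, giving a difference divisible by 16. So n = 16 + 1 = 17.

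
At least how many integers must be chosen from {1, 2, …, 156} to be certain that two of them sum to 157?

Partition {1, …, 156} into 78 pairs: {1,156}, {2,155}, …, {78,79}.
Choosing 78 integers — say the integers 1 through 78 — takes one from each pair and avoids the property.
Choosing 79 forces two into the same pair by pigeonhole, and those sum to 157. So 79.

79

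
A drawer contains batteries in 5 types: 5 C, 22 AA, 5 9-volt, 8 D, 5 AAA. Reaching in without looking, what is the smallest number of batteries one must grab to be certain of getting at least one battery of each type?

The hardest type to obtain is C: we could draw every other battery first — 45 − 5 = 40 batteries — without a single C one.
The next draw must be C, so 40 + 1 = 41.

41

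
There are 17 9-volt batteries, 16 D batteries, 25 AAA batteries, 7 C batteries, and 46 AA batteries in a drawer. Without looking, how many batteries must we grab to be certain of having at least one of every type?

The hardest type to obtain is C: we could draw every other battery first — 111 − 7 = 104 batteries — without a single C one.
The next draw must be C, so 104 + 1 = 105.

105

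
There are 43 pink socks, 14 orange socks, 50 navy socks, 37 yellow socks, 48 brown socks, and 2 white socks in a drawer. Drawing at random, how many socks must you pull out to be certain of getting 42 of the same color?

177

In the worst case we take at most 41 of each color, but all 14 orange, all 37 yellow, and all 2 white (fewer than 41), giving 41 + 14 + 41 + 37 + 41 + 2 = 176.
One more sock then forces some color to 42, so 176 + 1 = 177.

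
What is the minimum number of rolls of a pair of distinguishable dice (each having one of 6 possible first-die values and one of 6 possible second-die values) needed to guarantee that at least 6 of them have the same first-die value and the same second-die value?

181

There are 6 × 6 = 36 (first-die value, second-die value) combinations acting as pigeonholes.
With 36 × 5 = 180 rolls of a pair of distinguishable dice we could place exactly 5 in each, with no (first-die value, second-die value) pair reaching 6.
One more forces some (first-die value, second-die value) pair to hold 6, so 180 + 1 = 181.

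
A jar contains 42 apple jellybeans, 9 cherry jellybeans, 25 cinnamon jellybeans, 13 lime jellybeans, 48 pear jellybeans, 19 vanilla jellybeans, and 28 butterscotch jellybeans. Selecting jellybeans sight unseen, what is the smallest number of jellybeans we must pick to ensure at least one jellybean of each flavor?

The hardest flavor to obtain is cherry: we could draw every other jellybean first — 184 − 9 = 175 jellybeans — without a single cherry one.
The next draw must be cherry, so 175 + 1 = 176.

176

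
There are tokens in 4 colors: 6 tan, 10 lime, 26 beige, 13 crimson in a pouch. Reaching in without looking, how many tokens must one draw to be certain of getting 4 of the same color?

13

Treat the 4 colors as pigeonholes.
The worst case takes 3 tokens of each color without reaching 4 of any: 4 × 3 = 12.
The next token must bring some color to 4, so 12 + 1 = 13.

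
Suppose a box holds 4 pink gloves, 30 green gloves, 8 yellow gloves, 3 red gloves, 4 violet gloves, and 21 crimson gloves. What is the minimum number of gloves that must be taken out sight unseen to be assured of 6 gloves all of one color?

Treat the 6 colors as pigeonholes.
In the worst case we take at most 5 of each color, but all 4 pink, all 3 red, and all 4 violet (fewer than 5), giving 4 + 5 + 5 + 3 + 4 + 5 = 26.
One more glove then forces some color to 6, so 26 + 1 = 27.

27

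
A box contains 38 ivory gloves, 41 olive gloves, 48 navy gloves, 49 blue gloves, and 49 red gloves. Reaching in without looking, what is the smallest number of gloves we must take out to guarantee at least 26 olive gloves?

The worst case draws every non-olive glove first: 38 + 48 + 49 + 49 = 184.
The next 26 draws are then forced to be olive, giving 184 + 26 = 210.

210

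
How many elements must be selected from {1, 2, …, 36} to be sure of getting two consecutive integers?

Partition {1, …, 36} into 18 pairs: {1,2}, {3,4}, …, {35,36}.
Choosing 18 integers — say the 18 even numbers 2, 4, …, 36 — takes one from each pair and avoids the property.
Choosing 19 forces two into the same pair by pigeonhole, and those are consecutive. So 19.

19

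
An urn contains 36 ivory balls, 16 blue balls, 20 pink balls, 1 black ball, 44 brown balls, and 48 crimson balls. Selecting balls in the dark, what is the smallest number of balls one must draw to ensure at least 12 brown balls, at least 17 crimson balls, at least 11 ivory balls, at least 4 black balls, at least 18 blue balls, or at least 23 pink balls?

The worst case stops just short of every target: 10 ivory, all 16 blue, all 20 pink, all 1 black, 11 brown, 16 crimson — 10 + 16 + 20 + 1 + 11 + 16 = 74 balls.
One more ball must push some color to its target, so 74 + 1 = 75.

75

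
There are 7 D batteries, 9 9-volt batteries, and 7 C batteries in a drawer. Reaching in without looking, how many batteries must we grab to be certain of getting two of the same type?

4

The worst case takes 1 battery of each type without reaching 2 of any: 3 × 1 = 3.
The next battery must bring some type to 2, so 3 + 1 = 4.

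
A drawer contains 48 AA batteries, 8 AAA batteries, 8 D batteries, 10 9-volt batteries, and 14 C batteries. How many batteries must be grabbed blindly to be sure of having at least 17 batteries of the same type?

Treat the 5 types as pigeonholes.
In the worst case we take at most 16 of each type, but all 8 AAA, all 8 D, all 10 9-volt, and all 14 C (fewer than 16), giving 16 + 8 + 8 + 10 + 14 = 56.
One more battery then forces some type to 17, so 56 + 1 = 57.

57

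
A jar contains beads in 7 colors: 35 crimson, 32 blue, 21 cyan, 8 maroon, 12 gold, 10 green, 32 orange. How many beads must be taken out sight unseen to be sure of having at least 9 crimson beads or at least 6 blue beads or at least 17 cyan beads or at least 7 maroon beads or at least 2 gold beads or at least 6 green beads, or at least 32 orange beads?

73

Each of the 7 colors has its own threshold; avoid all of them simultaneously.
The worst case stops just short of every target: 8 crimson, 5 blue, 16 cyan, 6 maroon, 1 gold, 5 green, 31 orange — 8 + 5 + 16 + 6 + 1 + 5 + 31 = 72 beads.
One more bead must push some color to its target, so 72 + 1 = 73.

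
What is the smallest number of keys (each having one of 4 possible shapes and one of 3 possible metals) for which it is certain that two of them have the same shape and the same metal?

There are 4 × 3 = 12 (shape, metal) combinations acting as pigeonholes.
With 12 keys we could place one in each, avoiding any repeat.
One more forces some (shape, metal) pair to hold 2, so 12 + 1 = 13.

13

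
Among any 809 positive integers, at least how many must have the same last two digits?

The 809 positive integers fall into 100 possible two-digit endings.
If each of the 100 possible two-digit endings held at most 8, the total would be at most 100 × 8 = 800 < 809, a contradiction.
So at least one holds ⌈809/100⌉ = 9.

9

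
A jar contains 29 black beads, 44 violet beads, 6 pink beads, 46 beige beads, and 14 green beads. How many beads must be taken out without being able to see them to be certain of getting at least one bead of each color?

The hardest color to obtain is pink: we could draw every other bead first — 139 − 6 = 133 beads — without a single pink one.
The next draw must be pink, so 133 + 1 = 134.

134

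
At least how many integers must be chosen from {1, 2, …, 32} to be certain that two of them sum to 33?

17

Partition {1, …, 32} into 16 pairs: {1,32}, {2,31}, …, {16,17}.
Choosing 16 integers — say the integers 1 through 16 — takes one from each pair and avoids the property.
Choosing 17 forces two into the same pair by pigeonhole, and those sum to 33. So 17.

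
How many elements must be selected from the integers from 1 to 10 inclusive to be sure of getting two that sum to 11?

6

Partition {1, …, 10} into 5 pairs: {1,10}, {2,9}, …, {5,6}.
Choosing 5 integers — say the integers 1 through 5 — takes one from each pair and avoids the property.
Choosing 6 forces two into the same pair by pigeonhole, and those sum to 11. So 6.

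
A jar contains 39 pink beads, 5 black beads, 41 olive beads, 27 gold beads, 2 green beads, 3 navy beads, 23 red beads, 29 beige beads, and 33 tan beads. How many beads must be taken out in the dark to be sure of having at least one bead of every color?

The hardest color to obtain is green: we could draw every other bead first — 202 − 2 = 200 beads — without a single green one.
The next draw must be green, so 200 + 1 = 201.

201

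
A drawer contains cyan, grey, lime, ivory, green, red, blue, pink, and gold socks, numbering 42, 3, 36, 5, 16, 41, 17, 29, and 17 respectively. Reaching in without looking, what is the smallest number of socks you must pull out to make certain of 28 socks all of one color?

Treat the 9 colors as pigeonholes.
In the worst case we take at most 27 of each color, but all 3 grey, all 5 ivory, all 16 green, all 17 blue, and all 17 gold (fewer than 27), giving 27 + 3 + 27 + 5 + 16 + 27 + 17 + 27 + 17 = 166.
One more sock then forces some color to 28, so 166 + 1 = 167.

167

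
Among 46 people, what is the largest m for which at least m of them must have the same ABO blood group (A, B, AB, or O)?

12

There are 4 ABO blood groups, which serve as the pigeonholes.
If each of the 4 ABO blood groups held at most 11, the total would be at most 4 × 11 = 44 < 46, a contradiction.
So at least one holds ⌈46/4⌉ = 12.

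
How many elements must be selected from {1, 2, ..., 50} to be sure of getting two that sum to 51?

26

Partition {1, …, 50} into 25 pairs: {1,50}, {2,49}, …, {25,26}.
Choosing 25 integers — say the integers 1 through 25 — takes one from each pair and avoids the property.
Choosing 26 forces two into the same pair by pigeonhole, and those sum to 51. So 26.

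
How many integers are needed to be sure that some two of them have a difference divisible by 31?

Two integers differ by a multiple of 31 exactly when they share a remainder mod 31.
There are 31 residue classes mod 31, so 31 integers can all lie in distinct classes.
One more integer must repeat a residue, giving a difference divisible by 31. So n = 31 + 1 = 32.

32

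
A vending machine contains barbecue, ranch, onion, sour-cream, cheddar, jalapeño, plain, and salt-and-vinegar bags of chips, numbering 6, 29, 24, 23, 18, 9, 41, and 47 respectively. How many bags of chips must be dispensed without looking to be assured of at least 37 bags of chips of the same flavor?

182

In the worst case we take at most 36 of each flavor, but all 6 barbecue, all 29 ranch, all 24 onion, all 23 sour-cream, all 18 cheddar, and all 9 jalapeño (fewer than 36), giving 6 + 29 + 24 + 23 + 18 + 9 + 36 + 36 = 181.
One more bag of chips then forces some flavor to 37, so 181 + 1 = 182.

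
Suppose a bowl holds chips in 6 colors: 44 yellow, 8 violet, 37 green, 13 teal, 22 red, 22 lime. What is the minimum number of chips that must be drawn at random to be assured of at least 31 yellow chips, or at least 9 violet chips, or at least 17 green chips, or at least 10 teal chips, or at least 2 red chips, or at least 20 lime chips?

84

Each of the 6 colors has its own threshold; avoid all of them simultaneously.
The worst case stops just short of every target: 30 yellow, 8 violet, 16 green, 9 teal, 1 red, 19 lime — 30 + 8 + 16 + 9 + 1 + 19 = 83 chips.
One more chip must push some color to its target, so 83 + 1 = 84.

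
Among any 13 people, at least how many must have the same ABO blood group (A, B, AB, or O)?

4

The 13 people fall into 4 ABO blood groups.
If each of the 4 ABO blood groups held at most 3, the total would be at most 4 × 3 = 12 < 13, a contradiction.
So at least one holds ⌈13/4⌉ = 4.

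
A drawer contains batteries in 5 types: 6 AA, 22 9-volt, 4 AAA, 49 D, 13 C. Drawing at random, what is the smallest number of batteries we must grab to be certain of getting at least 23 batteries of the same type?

68

In the worst case we take at most 22 of each type, but all 6 AA, all 4 AAA, and all 13 C (fewer than 22), giving 6 + 22 + 4 + 22 + 13 = 67.
One more battery then forces some type to 23, so 67 + 1 = 68.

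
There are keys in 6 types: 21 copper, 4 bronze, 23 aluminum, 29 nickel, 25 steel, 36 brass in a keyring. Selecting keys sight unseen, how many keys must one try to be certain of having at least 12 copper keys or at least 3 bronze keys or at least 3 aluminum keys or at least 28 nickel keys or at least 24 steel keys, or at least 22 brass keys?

87

The worst case stops just short of every target: 11 copper, 2 bronze, 2 aluminum, 27 nickel, 23 steel, 21 brass — 11 + 2 + 2 + 27 + 23 + 21 = 86 keys.
One more key must push some type to its target, so 86 + 1 = 87.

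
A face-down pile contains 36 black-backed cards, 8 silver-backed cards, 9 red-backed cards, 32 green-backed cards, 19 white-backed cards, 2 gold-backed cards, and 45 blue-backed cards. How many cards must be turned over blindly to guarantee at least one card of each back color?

150

The hardest back color to obtain is gold-backed: we could draw every other card first — 151 − 2 = 149 cards — without a single gold-backed one.
The next draw must be gold-backed, so 149 + 1 = 150.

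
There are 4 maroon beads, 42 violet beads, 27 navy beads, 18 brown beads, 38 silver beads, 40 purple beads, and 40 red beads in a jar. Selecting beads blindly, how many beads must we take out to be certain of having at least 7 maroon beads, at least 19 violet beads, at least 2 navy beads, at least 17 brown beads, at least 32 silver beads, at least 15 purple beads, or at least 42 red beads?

Each of the 7 colors has its own threshold; avoid all of them simultaneously.
The worst case stops just short of every target: all 4 maroon, 18 violet, 1 navy, 16 brown, 31 silver, 14 purple, all 40 red — 4 + 18 + 1 + 16 + 31 + 14 + 40 = 124 beads.
One more bead must push some color to its target, so 124 + 1 = 125.

125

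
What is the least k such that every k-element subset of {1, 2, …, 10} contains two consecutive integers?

6

Partition {1, …, 10} into 5 pairs: {1,2}, {3,4}, …, {9,10}.
Choosing 5 integers — say the 5 even numbers 2, 4, …, 10 — takes one from each pair and avoids the property.
Choosing 6 forces two into the same pair by pigeonhole, and those are consecutive. So 6.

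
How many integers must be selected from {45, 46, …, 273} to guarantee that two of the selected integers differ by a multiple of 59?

Group the integers by remainder mod 59; there are 59 residue classes, each nonempty in this range.
Choosing one from each class (59 integers) avoids any shared remainder.
One more choice must repeat a class, so two differ by a multiple of 59. Hence 59 + 1 = 60.

60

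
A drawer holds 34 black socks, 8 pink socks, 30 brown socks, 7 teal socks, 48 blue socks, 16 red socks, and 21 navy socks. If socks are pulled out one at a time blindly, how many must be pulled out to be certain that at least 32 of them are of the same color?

145

Treat the 7 colors as pigeonholes.
In the worst case we take at most 31 of each color, but all 8 pink, all 30 brown, all 7 teal, all 16 red, and all 21 navy (fewer than 31), giving 31 + 8 + 30 + 7 + 31 + 16 + 21 = 144.
One more sock then forces some color to 32, so 144 + 1 = 145.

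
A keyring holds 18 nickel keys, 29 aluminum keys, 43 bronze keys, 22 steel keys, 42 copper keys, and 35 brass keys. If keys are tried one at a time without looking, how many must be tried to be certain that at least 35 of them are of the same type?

In the worst case we take at most 34 of each type, but all 18 nickel, all 29 aluminum, and all 22 steel (fewer than 34), giving 18 + 29 + 34 + 22 + 34 + 34 = 171.
One more key then forces some type to 35, so 171 + 1 = 172.

172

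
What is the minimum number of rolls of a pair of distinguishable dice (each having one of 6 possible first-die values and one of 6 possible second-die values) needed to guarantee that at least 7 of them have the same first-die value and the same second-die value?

217

There are 6 × 6 = 36 (first-die value, second-die value) combinations acting as pigeonholes.
With 36 × 6 = 216 rolls of a pair of distinguishable dice we could place exactly 6 in each, with no (first-die value, second-die value) pair reaching 7.
One more forces some (first-die value, second-die value) pair to hold 7, so 216 + 1 = 217.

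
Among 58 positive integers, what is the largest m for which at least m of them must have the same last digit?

6

There are 10 possible last digits, which serve as the pigeonholes.
If each of the 10 possible last digits held at most 5, the total would be at most 10 × 5 = 50 < 58, a contradiction.
So at least one holds ⌈58/10⌉ = 6.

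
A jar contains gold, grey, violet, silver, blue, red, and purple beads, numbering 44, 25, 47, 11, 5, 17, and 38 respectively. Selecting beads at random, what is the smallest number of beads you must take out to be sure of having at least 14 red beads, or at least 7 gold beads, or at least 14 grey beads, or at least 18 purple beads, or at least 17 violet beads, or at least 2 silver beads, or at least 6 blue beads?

The worst case stops just short of every target: 6 gold, 13 grey, 16 violet, 1 silver, 5 blue, 13 red, 17 purple — 6 + 13 + 16 + 1 + 5 + 13 + 17 = 71 beads.
One more bead must push some color to its target, so 71 + 1 = 72.

72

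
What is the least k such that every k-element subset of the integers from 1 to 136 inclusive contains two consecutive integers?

69

Partition {1, …, 136} into 68 pairs: {1,2}, {3,4}, …, {135,136}.
Choosing 68 integers — say the 68 even numbers 2, 4, …, 136 — takes one from each pair and avoids the property.
Choosing 69 forces two into the same pair by pigeonhole, and those are consecutive. So 69.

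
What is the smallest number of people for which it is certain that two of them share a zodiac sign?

13

There are 12 zodiac signs acting as pigeonholes.
With 12 people we could place one in each, avoiding any repeat.
One more forces some class to hold 2, so 12 + 1 = 13.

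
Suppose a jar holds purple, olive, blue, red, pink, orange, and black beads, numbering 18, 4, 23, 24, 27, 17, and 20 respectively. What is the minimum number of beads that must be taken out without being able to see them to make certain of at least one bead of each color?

130

The hardest color to obtain is olive: we could draw every other bead first — 133 − 4 = 129 beads — without a single olive one.
The next draw must be olive, so 129 + 1 = 130.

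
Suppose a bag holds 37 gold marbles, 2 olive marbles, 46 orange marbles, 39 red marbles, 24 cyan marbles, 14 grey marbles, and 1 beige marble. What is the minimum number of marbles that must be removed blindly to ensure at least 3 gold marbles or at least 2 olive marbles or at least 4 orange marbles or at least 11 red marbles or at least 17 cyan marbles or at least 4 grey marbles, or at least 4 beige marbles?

Each of the 7 colors has its own threshold; avoid all of them simultaneously.
The worst case stops just short of every target: 2 gold, 1 olive, 3 orange, 10 red, 16 cyan, 3 grey, all 1 beige — 2 + 1 + 3 + 10 + 16 + 3 + 1 = 36 marbles.
One more marble must push some color to its target, so 36 + 1 = 37.

37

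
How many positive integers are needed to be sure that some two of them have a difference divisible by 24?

25

Use the pigeonhole principle on residue classes: two integers differ by a multiple of 24 exactly when they share a remainder mod 24.
There are 24 residue classes mod 24, so 24 integers can all lie in distinct classes.
One more integer must repeat a residue, giving a difference divisible by 24. So n = 24 + 1 = 25.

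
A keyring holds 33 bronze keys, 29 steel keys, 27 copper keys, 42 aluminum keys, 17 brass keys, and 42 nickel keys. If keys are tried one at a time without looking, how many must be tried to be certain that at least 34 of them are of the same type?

173

In the worst case we take at most 33 of each type, but all 29 steel, all 27 copper, and all 17 brass (fewer than 33), giving 33 + 29 + 27 + 33 + 17 + 33 = 172.
One more key then forces some type to 34, so 172 + 1 = 173.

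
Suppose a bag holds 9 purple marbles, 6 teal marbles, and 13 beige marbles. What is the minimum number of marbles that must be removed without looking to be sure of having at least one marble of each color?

23

The hardest color to obtain is teal: we could draw every other marble first — 28 − 6 = 22 marbles — without a single teal one.
The next draw must be teal, so 22 + 1 = 23.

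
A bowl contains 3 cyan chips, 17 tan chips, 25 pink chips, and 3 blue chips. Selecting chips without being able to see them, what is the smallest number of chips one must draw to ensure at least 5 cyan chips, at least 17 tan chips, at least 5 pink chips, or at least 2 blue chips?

The worst case stops just short of every target: all 3 cyan, 16 tan, 4 pink, 1 blue — 3 + 16 + 4 + 1 = 24 chips.
One more chip must push some color to its target, so 24 + 1 = 25.

25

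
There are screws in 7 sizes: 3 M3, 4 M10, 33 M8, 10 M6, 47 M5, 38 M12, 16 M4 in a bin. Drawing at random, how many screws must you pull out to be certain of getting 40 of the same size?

Treat the 7 sizes as pigeonholes.
In the worst case we take at most 39 of each size, but all 3 M3, all 4 M10, all 33 M8, all 10 M6, all 38 M12, and all 16 M4 (fewer than 39), giving 3 + 4 + 33 + 10 + 39 + 38 + 16 = 143.
One more screw then forces some size to 40, so 143 + 1 = 144.

144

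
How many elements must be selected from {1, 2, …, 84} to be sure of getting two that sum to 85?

43

Partition {1, …, 84} into 42 pairs: {1,84}, {2,83}, …, {42,43}.
Choosing 42 integers — say the integers 1 through 42 — takes one from each pair and avoids the property.
Choosing 43 forces two into the same pair by pigeonhole, and those sum to 85. So 43.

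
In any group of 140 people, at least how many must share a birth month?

12

The 140 people fall into 12 months of the year.
If each of the 12 months of the year held at most 11, the total would be at most 12 × 11 = 132 < 140, a contradiction.
So at least one holds ⌈140/12⌉ = 12.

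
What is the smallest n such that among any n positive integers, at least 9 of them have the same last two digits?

801

There are 100 possible two-digit endings acting as pigeonholes.
With 100 × 8 = 800 positive integers we could place exactly 8 in each, with no class reaching 9.
One more forces some class to hold 9, so 800 + 1 = 801.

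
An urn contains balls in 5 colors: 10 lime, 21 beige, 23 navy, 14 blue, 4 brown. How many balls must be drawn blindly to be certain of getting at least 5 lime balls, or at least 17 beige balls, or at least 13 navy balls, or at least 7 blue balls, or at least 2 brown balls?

40

Each of the 5 colors has its own threshold; avoid all of them simultaneously.
The worst case stops just short of every target: 4 lime, 16 beige, 12 navy, 6 blue, 1 brown — 4 + 16 + 12 + 6 + 1 = 39 balls.
One more ball must push some color to its target, so 39 + 1 = 40.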